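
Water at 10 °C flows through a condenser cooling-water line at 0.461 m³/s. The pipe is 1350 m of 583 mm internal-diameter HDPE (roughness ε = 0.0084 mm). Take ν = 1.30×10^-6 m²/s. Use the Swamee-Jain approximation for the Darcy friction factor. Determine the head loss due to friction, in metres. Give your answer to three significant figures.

V = 4Q/(πD²) = 4·0.461/(π·0.583²) = 1.727 m/s
Re = VD/ν = 1.727·0.583/1.30×10^-6 = 7.74×10^5 → turbulent
ε/D = 0.0084/583 = 1.44×10^-5
Swamee-Jain: f = 0.01242
h_f = f(L/D)V²/(2g) = 0.01242·(1350/0.583)·1.727²/(2·9.81) = 4.372 m

h_f ≈ 4.37 m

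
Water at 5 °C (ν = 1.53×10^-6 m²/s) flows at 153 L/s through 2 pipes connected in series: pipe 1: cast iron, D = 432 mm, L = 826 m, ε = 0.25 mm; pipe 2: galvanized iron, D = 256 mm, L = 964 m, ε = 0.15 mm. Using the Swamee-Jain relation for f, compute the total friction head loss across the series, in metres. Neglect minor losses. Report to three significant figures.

Pipe 1: V = 1.044 m/s, Re = 2.95×10^5, ε/D = 5.79×10^-4, f = 0.01879, h_1 = f(L/D)V²/2g = 1.995 m
Pipe 2: V = 2.972 m/s, Re = 4.97×10^5, ε/D = 5.86×10^-4, f = 0.01830, h_2 = f(L/D)V²/2g = 31.03 m
Series → Q common, losses add: H = Σh = 33.02 m

H ≈ 33.0 m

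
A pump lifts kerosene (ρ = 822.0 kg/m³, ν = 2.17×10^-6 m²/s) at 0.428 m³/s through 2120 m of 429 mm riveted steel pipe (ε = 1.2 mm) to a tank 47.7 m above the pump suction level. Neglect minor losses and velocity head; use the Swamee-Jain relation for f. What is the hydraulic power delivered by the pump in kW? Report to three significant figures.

V = 4Q/(πD²) = 2.961 m/s; Re = 5.85×10^5; ε/D = 0.00280; f = 0.02600
h_f = f(L/D)V²/2g = 57.42 m
Total head H = z + h_f = 47.7 + 57.42 = 105.1 m
P_hyd = ρgQH = 822.0·9.81·0.428·105.1 = 362.8 kW

P_hyd ≈ 363 kW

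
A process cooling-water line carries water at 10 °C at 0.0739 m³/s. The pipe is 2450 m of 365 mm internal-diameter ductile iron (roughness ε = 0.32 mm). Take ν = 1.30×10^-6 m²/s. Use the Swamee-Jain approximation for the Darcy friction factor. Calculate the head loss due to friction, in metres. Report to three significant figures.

h_f ≈ 3.53 m

V = 4Q/(πD²) = 4·0.0739/(π·0.365²) = 0.7063 m/s
Re = VD/ν = 0.7063·0.365/1.30×10^-6 = 1.98×10^5 → turbulent
ε/D = 0.32/365 = 8.77×10^-4
Swamee-Jain: f = 0.02070
h_f = f(L/D)V²/(2g) = 0.02070·(2450/0.365)·0.7063²/(2·9.81) = 3.533 m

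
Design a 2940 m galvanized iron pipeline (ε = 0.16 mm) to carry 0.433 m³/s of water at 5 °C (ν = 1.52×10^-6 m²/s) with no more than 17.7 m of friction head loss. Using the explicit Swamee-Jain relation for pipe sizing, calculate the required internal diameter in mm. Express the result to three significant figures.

D ≈ 537 mm

Swamee-Jain (Type III): D = 0.66·[ε^1.25·(LQ²/(gh_f))^4.75 + ν·Q^9.4·(L/(gh_f))^5.2]^0.04
LQ²/(gh_f) = 3.175; L/(gh_f) = 16.93
Term 1 = ε^1.25·(…)^4.75 = 0.00435; Term 2 = ν·Q^9.4·(…)^5.2 = 0.00143
D = 0.66·(0.00435 + 0.00143)^0.04 = 0.5370 m = 537 mm
Check: V = 1.91 m/s, Re = 6.75×10^5, f = 0.01605, h_f = 16.4 m ≈ 17.7 m ✓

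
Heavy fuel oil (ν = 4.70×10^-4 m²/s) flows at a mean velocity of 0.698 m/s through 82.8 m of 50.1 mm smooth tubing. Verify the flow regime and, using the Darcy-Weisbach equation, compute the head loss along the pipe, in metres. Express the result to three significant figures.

h_f ≈ 35.3 m

Re = VD/ν = 0.698·0.05010/4.70×10^-4 = 74.4 → laminar (Re < 2300)
f = 64/Re = 0.8602
h_f = f(L/D)V²/(2g) = 0.8602·(82.8/0.05010)·0.698²/(2·9.81) = 35.30 m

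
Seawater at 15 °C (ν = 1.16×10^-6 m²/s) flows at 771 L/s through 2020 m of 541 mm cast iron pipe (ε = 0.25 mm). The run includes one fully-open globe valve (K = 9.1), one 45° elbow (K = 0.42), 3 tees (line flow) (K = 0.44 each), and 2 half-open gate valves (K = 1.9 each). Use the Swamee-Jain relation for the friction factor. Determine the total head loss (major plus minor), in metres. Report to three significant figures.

V = 4Q/(πD²) = 3.354 m/s; V²/2g = 0.5734 m
Re = 1.56×10^6, ε/D = 4.62×10^-4 → f = 0.01684 (Swamee-Jain)
Major: h_f = f(L/D)·V²/2g = 0.01684·3734·0.5734 = 36.05 m
Minor: ΣK = 14.6; h_m = ΣK·V²/2g = 8.394 m
Total H_L = 36.05 + 8.394 = 44.44 m

H_L ≈ 44.4 m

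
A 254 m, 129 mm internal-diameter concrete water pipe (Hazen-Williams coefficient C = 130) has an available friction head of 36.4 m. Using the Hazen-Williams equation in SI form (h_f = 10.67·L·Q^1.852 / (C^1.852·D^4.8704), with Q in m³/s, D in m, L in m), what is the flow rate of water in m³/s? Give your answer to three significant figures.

Rearranging: Q = [h_f·C^1.852·D^4.8704 / (10.67·L)]^(1/1.852)
Q = [36.4·130^1.852·0.129^4.8704 / (10.67·254)]^0.540 = 0.05811 m³/s

Q ≈ 0.0581 m³/s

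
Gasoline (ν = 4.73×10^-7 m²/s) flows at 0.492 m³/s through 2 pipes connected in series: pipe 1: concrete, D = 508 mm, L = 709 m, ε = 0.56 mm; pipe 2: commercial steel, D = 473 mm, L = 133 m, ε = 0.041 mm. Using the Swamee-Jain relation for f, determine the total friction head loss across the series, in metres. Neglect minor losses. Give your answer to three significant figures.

H ≈ 9.89 m

Pipe 1: V = 2.427 m/s, Re = 2.61×10^6, ε/D = 0.00110, f = 0.02027, h_1 = f(L/D)V²/2g = 8.496 m
Pipe 2: V = 2.800 m/s, Re = 2.80×10^6, ε/D = 8.67×10^-5, f = 0.01241, h_2 = f(L/D)V²/2g = 1.394 m
Series → Q common, losses add: H = Σh = 9.890 m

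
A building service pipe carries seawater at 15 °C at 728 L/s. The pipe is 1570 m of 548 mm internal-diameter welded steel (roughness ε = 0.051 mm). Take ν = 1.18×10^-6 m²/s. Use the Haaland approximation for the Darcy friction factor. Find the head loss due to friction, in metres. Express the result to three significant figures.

V = 4Q/(πD²) = 4·0.728/(π·0.548²) = 3.087 m/s
Re = VD/ν = 3.087·0.548/1.18×10^-6 = 1.43×10^6 → turbulent
ε/D = 0.051/548 = 9.31×10^-5
Haaland: f = 0.01287
h_f = f(L/D)V²/(2g) = 0.01287·(1570/0.548)·3.087²/(2·9.81) = 17.90 m

h_f ≈ 17.9 m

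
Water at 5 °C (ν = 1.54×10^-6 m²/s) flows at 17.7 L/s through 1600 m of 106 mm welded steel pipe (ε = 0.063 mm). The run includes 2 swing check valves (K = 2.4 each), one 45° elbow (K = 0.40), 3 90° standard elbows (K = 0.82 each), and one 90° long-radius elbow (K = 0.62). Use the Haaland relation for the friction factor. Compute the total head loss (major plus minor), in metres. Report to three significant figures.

V = 4Q/(πD²) = 2.006 m/s; V²/2g = 0.2050 m
Re = 1.38×10^5, ε/D = 5.94×10^-4 → f = 0.01975 (Haaland)
Major: h_f = f(L/D)·V²/2g = 0.01975·15094·0.2050 = 61.13 m
Minor: ΣK = 8.28; h_m = ΣK·V²/2g = 1.698 m
Total H_L = 61.13 + 1.698 = 62.83 m

H_L ≈ 62.8 m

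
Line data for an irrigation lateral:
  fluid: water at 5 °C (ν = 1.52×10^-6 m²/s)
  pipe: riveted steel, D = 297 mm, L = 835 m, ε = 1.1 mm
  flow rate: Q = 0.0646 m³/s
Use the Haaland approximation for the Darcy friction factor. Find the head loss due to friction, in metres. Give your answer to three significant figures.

V = 4Q/(πD²) = 4·0.0646/(π·0.297²) = 0.9325 m/s
Re = VD/ν = 0.9325·0.297/1.52×10^-6 = 1.82×10^5 → turbulent
ε/D = 1.1/297 = 0.00370
Haaland: f = 0.02842
h_f = f(L/D)V²/(2g) = 0.02842·(835/0.297)·0.9325²/(2·9.81) = 3.540 m

h_f ≈ 3.54 m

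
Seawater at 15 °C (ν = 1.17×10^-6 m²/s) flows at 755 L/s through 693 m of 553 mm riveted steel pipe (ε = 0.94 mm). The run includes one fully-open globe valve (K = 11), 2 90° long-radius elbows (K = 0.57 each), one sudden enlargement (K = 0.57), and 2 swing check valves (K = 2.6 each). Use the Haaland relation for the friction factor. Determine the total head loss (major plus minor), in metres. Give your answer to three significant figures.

V = 4Q/(πD²) = 3.143 m/s; V²/2g = 0.5036 m
Re = 1.49×10^6, ε/D = 0.00170 → f = 0.02261 (Haaland)
Major: h_f = f(L/D)·V²/2g = 0.02261·1253·0.5036 = 14.27 m
Minor: ΣK = 17.9; h_m = ΣK·V²/2g = 9.020 m
Total H_L = 14.27 + 9.020 = 23.29 m

H_L ≈ 23.3 m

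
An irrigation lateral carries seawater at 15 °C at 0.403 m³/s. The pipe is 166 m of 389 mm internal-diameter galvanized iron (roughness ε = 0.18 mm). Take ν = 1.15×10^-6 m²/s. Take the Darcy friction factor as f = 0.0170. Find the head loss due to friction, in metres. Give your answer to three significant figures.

h_f ≈ 4.25 m

V = 4Q/(πD²) = 4·0.403/(π·0.389²) = 3.391 m/s
h_f = f(L/D)V²/(2g) = 0.01700·(166/0.389)·3.391²/(2·9.81) = 4.251 m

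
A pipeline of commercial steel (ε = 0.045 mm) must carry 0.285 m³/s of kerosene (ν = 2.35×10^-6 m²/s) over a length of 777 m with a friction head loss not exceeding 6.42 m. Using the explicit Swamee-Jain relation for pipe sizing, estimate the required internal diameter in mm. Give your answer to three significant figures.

D ≈ 420 mm

Swamee-Jain (Type III): D = 0.66·[ε^1.25·(LQ²/(gh_f))^4.75 + ν·Q^9.4·(L/(gh_f))^5.2]^0.04
LQ²/(gh_f) = 1.002; L/(gh_f) = 12.34
Term 1 = ε^1.25·(…)^4.75 = 3.72×10^-6; Term 2 = ν·Q^9.4·(…)^5.2 = 8.34×10^-6
D = 0.66·(3.72×10^-6 + 8.34×10^-6)^0.04 = 0.4196 m = 420 mm
Check: V = 2.06 m/s, Re = 3.68×10^5, f = 0.01509, h_f = 6.05 m ≈ 6.42 m ✓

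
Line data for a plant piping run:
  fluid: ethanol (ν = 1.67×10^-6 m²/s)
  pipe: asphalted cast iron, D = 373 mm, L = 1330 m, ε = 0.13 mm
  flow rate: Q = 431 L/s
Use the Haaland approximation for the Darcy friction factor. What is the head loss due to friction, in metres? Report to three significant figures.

V = 4Q/(πD²) = 4·0.431/(π·0.373²) = 3.944 m/s
Re = VD/ν = 3.944·0.373/1.67×10^-6 = 8.81×10^5 → turbulent
ε/D = 0.13/373 = 3.49×10^-4
Haaland: f = 0.01610
h_f = f(L/D)V²/(2g) = 0.01610·(1330/0.373)·3.944²/(2·9.81) = 45.51 m

h_f ≈ 45.5 m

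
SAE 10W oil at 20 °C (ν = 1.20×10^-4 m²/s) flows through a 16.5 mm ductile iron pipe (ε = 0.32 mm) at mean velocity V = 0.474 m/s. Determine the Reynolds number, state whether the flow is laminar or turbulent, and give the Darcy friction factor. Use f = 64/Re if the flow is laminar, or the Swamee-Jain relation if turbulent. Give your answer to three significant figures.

Re ≈ 65.2; laminar; f = 64/Re ≈ 0.982

Re = VD/ν = 0.4740·0.0165/1.20×10^-4 = 65.2
Re < 2300 → laminar → f = 64/Re = 0.9820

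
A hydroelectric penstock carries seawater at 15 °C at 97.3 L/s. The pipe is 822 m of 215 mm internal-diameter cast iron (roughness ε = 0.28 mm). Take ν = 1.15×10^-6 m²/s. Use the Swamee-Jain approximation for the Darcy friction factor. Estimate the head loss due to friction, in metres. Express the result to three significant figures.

h_f ≈ 30.2 m

V = 4Q/(πD²) = 4·0.0973/(π·0.215²) = 2.680 m/s
Re = VD/ν = 2.680·0.215/1.15×10^-6 = 5.01×10^5 → turbulent
ε/D = 0.28/215 = 0.00130
Swamee-Jain: f = 0.02158
h_f = f(L/D)V²/(2g) = 0.02158·(822/0.215)·2.680²/(2·9.81) = 30.20 m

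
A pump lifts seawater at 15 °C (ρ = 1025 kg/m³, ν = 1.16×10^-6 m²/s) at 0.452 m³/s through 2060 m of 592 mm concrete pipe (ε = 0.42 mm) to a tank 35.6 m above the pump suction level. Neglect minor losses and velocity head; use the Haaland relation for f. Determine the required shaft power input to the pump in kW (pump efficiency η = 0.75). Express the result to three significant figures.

V = 4Q/(πD²) = 1.642 m/s; Re = 8.38×10^5; ε/D = 7.09×10^-4; f = 0.01853
h_f = f(L/D)V²/2g = 8.864 m
Total head H = z + h_f = 35.6 + 8.864 = 44.46 m
P_hyd = ρgQH = 1025·9.81·0.452·44.46 = 202.1 kW
P_shaft = P_hyd/η = 202.1/0.75 = 269.4 kW

P_shaft ≈ 269 kW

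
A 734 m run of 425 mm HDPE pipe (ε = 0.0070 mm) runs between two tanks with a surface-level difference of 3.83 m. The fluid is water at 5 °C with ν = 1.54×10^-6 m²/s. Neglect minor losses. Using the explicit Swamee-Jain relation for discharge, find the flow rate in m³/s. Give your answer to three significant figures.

Swamee-Jain (Type II): Q = -0.965·√(gD⁵h_f/L)·ln[ε/(3.7D) + √(3.17ν²L/(gD³h_f))]
√(gD⁵h_f/L) = √(9.81·0.425⁵·3.83/734) = 0.02664
ε/(3.7D) = 4.45×10^-6; √(3.17ν²L/(gD³h_f)) = 4.37×10^-5
Q = -0.965·0.02664·ln(4.819×10^-5) = 0.2556 m³/s
Check: V = 1.80 m/s, Re = 4.97×10^5, f = 0.01336, h_f = 3.82 m ≈ 3.83 m ✓

Q ≈ 0.256 m³/s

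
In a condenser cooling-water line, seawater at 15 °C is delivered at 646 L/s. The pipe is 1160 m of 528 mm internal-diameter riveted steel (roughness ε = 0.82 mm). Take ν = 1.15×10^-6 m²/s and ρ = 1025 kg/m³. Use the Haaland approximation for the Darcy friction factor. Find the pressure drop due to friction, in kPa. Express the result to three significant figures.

V = 4Q/(πD²) = 4·0.646/(π·0.528²) = 2.950 m/s
Re = VD/ν = 2.950·0.528/1.15×10^-6 = 1.35×10^6 → turbulent
ε/D = 0.82/528 = 0.00155
Haaland: f = 0.02211
h_f = f(L/D)V²/(2g) = 0.02211·(1160/0.528)·2.950²/(2·9.81) = 21.55 m
Δp = ρg·h_f = 1025·9.81·21.55 = 216.7 kPa

Δp ≈ 217 kPa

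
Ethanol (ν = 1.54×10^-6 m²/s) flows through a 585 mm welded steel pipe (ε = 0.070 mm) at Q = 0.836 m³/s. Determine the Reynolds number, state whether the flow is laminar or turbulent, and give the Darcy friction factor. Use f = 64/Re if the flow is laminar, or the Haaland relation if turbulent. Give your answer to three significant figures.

Re ≈ 1.18×10^6; turbulent; f ≈ 0.0135

V = 4Q/(πD²) = 3.110 m/s
Re = VD/ν = 3.110·0.585/1.54×10^-6 = 1.18×10^6
Re > 4000 → turbulent; ε/D = 1.20×10^-4
Haaland: f = 0.01345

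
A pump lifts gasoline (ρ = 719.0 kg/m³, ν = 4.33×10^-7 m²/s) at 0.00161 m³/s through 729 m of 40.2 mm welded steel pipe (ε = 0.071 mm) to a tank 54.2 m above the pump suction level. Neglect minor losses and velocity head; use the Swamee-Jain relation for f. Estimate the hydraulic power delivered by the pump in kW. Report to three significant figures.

V = 4Q/(πD²) = 1.268 m/s; Re = 1.18×10^5; ε/D = 0.00177; f = 0.02445
h_f = f(L/D)V²/2g = 36.36 m
Total head H = z + h_f = 54.2 + 36.36 = 90.56 m
P_hyd = ρgQH = 719.0·9.81·0.00161·90.56 = 1.028 kW

P_hyd ≈ 1.03 kW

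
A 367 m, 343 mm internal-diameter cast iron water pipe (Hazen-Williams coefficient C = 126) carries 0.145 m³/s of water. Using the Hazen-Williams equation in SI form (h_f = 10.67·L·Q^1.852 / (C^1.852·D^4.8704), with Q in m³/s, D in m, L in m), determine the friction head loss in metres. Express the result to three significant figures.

h_f = 10.67·367·0.145^1.852 / (126^1.852·0.343^4.8704) = 2.589 m

h_f ≈ 2.59 m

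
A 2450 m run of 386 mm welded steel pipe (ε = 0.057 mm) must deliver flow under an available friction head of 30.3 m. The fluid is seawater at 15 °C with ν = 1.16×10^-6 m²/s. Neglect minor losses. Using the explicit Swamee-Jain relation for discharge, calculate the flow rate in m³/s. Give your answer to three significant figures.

Q ≈ 0.300 m³/s

Swamee-Jain (Type II): Q = -0.965·√(gD⁵h_f/L)·ln[ε/(3.7D) + √(3.17ν²L/(gD³h_f))]
√(gD⁵h_f/L) = √(9.81·0.386⁵·30.3/2450) = 0.03224
ε/(3.7D) = 3.99×10^-5; √(3.17ν²L/(gD³h_f)) = 2.47×10^-5
Q = -0.965·0.03224·ln(6.464×10^-5) = 0.3002 m³/s
Check: V = 2.56 m/s, Re = 8.54×10^5, f = 0.01432, h_f = 30.5 m ≈ 30.3 m ✓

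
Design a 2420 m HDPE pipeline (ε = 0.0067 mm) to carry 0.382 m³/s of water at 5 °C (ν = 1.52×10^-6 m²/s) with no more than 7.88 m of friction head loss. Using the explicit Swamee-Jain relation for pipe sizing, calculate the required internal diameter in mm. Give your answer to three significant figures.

Swamee-Jain (Type III): D = 0.66·[ε^1.25·(LQ²/(gh_f))^4.75 + ν·Q^9.4·(L/(gh_f))^5.2]^0.04
LQ²/(gh_f) = 4.568; L/(gh_f) = 31.31
Term 1 = ε^1.25·(…)^4.75 = 4.64×10^-4; Term 2 = ν·Q^9.4·(…)^5.2 = 0.0107
D = 0.66·(4.64×10^-4 + 0.0107)^0.04 = 0.5514 m = 551 mm
Check: V = 1.60 m/s, Re = 5.80×10^5, f = 0.01296, h_f = 7.42 m ≈ 7.88 m ✓

D ≈ 551 mm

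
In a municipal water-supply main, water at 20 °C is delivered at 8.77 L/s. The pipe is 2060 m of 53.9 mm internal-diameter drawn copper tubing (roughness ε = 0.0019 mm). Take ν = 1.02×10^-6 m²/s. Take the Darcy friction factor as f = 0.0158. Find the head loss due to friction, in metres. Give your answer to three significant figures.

h_f ≈ 455 m

V = 4Q/(πD²) = 4·0.00877/(π·0.0539²) = 3.844 m/s
h_f = f(L/D)V²/(2g) = 0.01580·(2060/0.0539)·3.844²/(2·9.81) = 454.7 m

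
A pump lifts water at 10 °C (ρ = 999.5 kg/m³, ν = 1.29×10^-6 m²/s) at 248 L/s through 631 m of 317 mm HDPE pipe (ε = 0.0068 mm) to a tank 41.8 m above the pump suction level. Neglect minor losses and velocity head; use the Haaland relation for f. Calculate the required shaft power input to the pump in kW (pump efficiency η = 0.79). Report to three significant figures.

P_shaft ≈ 167 kW

V = 4Q/(πD²) = 3.142 m/s; Re = 7.72×10^5; ε/D = 2.15×10^-5; f = 0.01245
h_f = f(L/D)V²/2g = 12.47 m
Total head H = z + h_f = 41.8 + 12.47 = 54.27 m
P_hyd = ρgQH = 999.5·9.81·0.248·54.27 = 132.0 kW
P_shaft = P_hyd/η = 132.0/0.79 = 167.0 kW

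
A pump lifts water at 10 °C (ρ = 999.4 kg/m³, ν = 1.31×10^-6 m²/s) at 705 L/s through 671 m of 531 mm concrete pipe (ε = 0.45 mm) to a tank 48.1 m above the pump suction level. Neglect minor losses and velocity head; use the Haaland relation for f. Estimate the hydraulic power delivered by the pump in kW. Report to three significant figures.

P_hyd ≈ 419 kW

V = 4Q/(πD²) = 3.184 m/s; Re = 1.29×10^6; ε/D = 8.47×10^-4; f = 0.01914
h_f = f(L/D)V²/2g = 12.49 m
Total head H = z + h_f = 48.1 + 12.49 = 60.59 m
P_hyd = ρgQH = 999.4·9.81·0.705·60.59 = 418.8 kW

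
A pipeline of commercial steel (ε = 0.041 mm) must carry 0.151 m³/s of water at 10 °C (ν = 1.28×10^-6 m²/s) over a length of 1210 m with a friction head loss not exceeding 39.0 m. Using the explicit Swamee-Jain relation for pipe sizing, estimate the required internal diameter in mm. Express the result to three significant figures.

Swamee-Jain (Type III): D = 0.66·[ε^1.25·(LQ²/(gh_f))^4.75 + ν·Q^9.4·(L/(gh_f))^5.2]^0.04
LQ²/(gh_f) = 0.07211; L/(gh_f) = 3.163
Term 1 = ε^1.25·(…)^4.75 = 1.23×10^-11; Term 2 = ν·Q^9.4·(…)^5.2 = 9.77×10^-12
D = 0.66·(1.23×10^-11 + 9.77×10^-12)^0.04 = 0.2474 m = 247 mm
Check: V = 3.14 m/s, Re = 6.07×10^5, f = 0.01492, h_f = 36.7 m ≈ 39.0 m ✓

D ≈ 247 mm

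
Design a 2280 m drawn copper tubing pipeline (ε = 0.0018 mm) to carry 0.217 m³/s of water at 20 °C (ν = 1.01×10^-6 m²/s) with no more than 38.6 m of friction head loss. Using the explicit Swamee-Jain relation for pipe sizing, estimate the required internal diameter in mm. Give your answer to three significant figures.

Swamee-Jain (Type III): D = 0.66·[ε^1.25·(LQ²/(gh_f))^4.75 + ν·Q^9.4·(L/(gh_f))^5.2]^0.04
LQ²/(gh_f) = 0.2835; L/(gh_f) = 6.021
Term 1 = ε^1.25·(…)^4.75 = 1.66×10^-10; Term 2 = ν·Q^9.4·(…)^5.2 = 6.63×10^-9
D = 0.66·(1.66×10^-10 + 6.63×10^-9)^0.04 = 0.3110 m = 311 mm
Check: V = 2.86 m/s, Re = 8.79×10^5, f = 0.01200, h_f = 36.5 m ≈ 38.6 m ✓

D ≈ 311 mm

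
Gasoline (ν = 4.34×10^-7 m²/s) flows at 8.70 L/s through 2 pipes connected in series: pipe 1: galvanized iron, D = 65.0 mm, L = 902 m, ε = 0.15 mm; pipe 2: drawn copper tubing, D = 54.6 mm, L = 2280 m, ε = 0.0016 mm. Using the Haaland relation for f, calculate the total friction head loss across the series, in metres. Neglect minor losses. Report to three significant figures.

H ≈ 519 m

Pipe 1: V = 2.622 m/s, Re = 3.93×10^5, ε/D = 0.00231, f = 0.02476, h_1 = f(L/D)V²/2g = 120.4 m
Pipe 2: V = 3.716 m/s, Re = 4.67×10^5, ε/D = 2.93×10^-5, f = 0.01356, h_2 = f(L/D)V²/2g = 398.4 m
Series → Q common, losses add: H = Σh = 518.8 m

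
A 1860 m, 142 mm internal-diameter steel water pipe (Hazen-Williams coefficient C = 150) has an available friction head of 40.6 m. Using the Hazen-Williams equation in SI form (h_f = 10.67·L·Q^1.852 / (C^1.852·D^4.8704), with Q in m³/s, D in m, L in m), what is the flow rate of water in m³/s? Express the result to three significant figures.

Rearranging: Q = [h_f·C^1.852·D^4.8704 / (10.67·L)]^(1/1.852)
Q = [40.6·150^1.852·0.142^4.8704 / (10.67·1860)]^0.540 = 0.03124 m³/s

Q ≈ 0.0312 m³/s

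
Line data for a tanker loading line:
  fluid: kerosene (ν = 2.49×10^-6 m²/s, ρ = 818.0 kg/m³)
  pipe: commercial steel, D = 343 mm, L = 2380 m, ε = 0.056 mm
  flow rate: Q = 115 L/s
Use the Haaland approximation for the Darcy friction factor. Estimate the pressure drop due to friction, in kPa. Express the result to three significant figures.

Δp ≈ 74.7 kPa

V = 4Q/(πD²) = 4·0.115/(π·0.343²) = 1.245 m/s
Re = VD/ν = 1.245·0.343/2.49×10^-6 = 1.71×10^5 → turbulent
ε/D = 0.056/343 = 1.63×10^-4
Haaland: f = 0.01700
h_f = f(L/D)V²/(2g) = 0.01700·(2380/0.343)·1.245²/(2·9.81) = 9.314 m
Δp = ρg·h_f = 818.0·9.81·9.314 = 74.74 kPa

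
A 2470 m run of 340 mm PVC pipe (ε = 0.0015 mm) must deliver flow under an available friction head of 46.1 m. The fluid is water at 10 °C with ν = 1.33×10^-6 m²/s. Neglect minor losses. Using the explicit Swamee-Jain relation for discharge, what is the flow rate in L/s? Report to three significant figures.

Swamee-Jain (Type II): Q = -0.965·√(gD⁵h_f/L)·ln[ε/(3.7D) + √(3.17ν²L/(gD³h_f))]
√(gD⁵h_f/L) = √(9.81·0.340⁵·46.1/2470) = 0.02884
ε/(3.7D) = 1.19×10^-6; √(3.17ν²L/(gD³h_f)) = 2.79×10^-5
Q = -0.965·0.02884·ln(2.911×10^-5) = 0.2907 m³/s
Check: V = 3.20 m/s, Re = 8.19×10^5, f = 0.01211, h_f = 46.0 m ≈ 46.1 m ✓

Q ≈ 291 L/s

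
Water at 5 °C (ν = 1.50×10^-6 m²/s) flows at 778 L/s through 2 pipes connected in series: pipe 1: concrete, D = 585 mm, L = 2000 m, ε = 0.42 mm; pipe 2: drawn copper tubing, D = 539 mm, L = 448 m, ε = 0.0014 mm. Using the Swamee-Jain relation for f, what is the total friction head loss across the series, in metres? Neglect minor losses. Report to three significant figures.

Pipe 1: V = 2.895 m/s, Re = 1.13×10^6, ε/D = 7.18×10^-4, f = 0.01858, h_1 = f(L/D)V²/2g = 27.12 m
Pipe 2: V = 3.410 m/s, Re = 1.23×10^6, ε/D = 2.60×10^-6, f = 0.01129, h_2 = f(L/D)V²/2g = 5.563 m
Series → Q common, losses add: H = Σh = 32.68 m

H ≈ 32.7 m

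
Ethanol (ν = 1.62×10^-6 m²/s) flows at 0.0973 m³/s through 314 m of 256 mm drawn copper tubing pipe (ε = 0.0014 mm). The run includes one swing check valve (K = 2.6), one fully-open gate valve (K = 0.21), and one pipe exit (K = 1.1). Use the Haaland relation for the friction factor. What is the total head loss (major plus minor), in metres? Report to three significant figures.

H_L ≈ 3.93 m

V = 4Q/(πD²) = 1.890 m/s; V²/2g = 0.1821 m
Re = 2.99×10^5, ε/D = 5.47×10^-6 → f = 0.01440 (Haaland)
Major: h_f = f(L/D)·V²/2g = 0.01440·1227·0.1821 = 3.216 m
Minor: ΣK = 3.91; h_m = ΣK·V²/2g = 0.7121 m
Total H_L = 3.216 + 0.7121 = 3.928 m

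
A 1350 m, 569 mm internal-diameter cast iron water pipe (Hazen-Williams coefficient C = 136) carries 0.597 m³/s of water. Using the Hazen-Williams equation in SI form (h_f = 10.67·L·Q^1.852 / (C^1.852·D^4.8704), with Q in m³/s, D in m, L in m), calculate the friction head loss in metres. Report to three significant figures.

h_f ≈ 9.66 m

h_f = 10.67·1350·0.597^1.852 / (136^1.852·0.569^4.8704) = 9.660 m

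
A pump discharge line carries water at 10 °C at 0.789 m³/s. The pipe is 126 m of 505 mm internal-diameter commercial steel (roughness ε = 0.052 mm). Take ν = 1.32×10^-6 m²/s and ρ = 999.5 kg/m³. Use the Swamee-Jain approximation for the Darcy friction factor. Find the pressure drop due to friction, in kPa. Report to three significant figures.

Δp ≈ 25.4 kPa

V = 4Q/(πD²) = 4·0.789/(π·0.505²) = 3.939 m/s
Re = VD/ν = 3.939·0.505/1.32×10^-6 = 1.51×10^6 → turbulent
ε/D = 0.052/505 = 1.03×10^-4
Swamee-Jain: f = 0.01315
h_f = f(L/D)V²/(2g) = 0.01315·(126/0.505)·3.939²/(2·9.81) = 2.595 m
Δp = ρg·h_f = 999.5·9.81·2.595 = 25.44 kPa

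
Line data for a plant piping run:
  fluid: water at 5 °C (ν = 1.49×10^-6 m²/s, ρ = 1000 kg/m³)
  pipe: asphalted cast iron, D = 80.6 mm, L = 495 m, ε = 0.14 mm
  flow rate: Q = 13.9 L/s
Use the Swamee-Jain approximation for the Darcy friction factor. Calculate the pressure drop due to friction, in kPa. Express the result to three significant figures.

V = 4Q/(πD²) = 4·0.0139/(π·0.0806²) = 2.724 m/s
Re = VD/ν = 2.724·0.0806/1.49×10^-6 = 1.47×10^5 → turbulent
ε/D = 0.14/80.6 = 0.00174
Swamee-Jain: f = 0.02406
h_f = f(L/D)V²/(2g) = 0.02406·(495/0.0806)·2.724²/(2·9.81) = 55.89 m
Δp = ρg·h_f = 1000·9.81·55.89 = 548.3 kPa

Δp ≈ 548 kPa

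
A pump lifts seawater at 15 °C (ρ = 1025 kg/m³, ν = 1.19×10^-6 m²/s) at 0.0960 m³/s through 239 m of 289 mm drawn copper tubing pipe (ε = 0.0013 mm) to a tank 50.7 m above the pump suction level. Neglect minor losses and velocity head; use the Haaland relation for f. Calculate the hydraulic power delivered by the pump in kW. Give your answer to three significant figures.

P_hyd ≈ 50.2 kW

V = 4Q/(πD²) = 1.463 m/s; Re = 3.55×10^5; ε/D = 4.50×10^-6; f = 0.01394
h_f = f(L/D)V²/2g = 1.258 m
Total head H = z + h_f = 50.7 + 1.258 = 51.96 m
P_hyd = ρgQH = 1025·9.81·0.0960·51.96 = 50.16 kW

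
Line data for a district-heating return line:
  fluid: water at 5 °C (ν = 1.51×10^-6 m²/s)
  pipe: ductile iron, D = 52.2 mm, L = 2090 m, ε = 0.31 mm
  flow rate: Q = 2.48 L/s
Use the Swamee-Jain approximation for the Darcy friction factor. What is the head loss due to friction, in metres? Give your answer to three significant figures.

h_f ≈ 94.3 m

V = 4Q/(πD²) = 4·0.00248/(π·0.0522²) = 1.159 m/s
Re = VD/ν = 1.159·0.0522/1.51×10^-6 = 4.01×10^4 → turbulent
ε/D = 0.31/52.2 = 0.00594
Swamee-Jain: f = 0.03442
h_f = f(L/D)V²/(2g) = 0.03442·(2090/0.0522)·1.159²/(2·9.81) = 94.33 m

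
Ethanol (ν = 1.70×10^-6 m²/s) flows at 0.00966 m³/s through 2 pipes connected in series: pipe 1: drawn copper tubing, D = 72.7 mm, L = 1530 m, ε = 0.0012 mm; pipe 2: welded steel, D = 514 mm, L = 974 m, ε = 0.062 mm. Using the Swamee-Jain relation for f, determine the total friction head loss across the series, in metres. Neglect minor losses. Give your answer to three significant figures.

H ≈ 104 m

Pipe 1: V = 2.327 m/s, Re = 9.95×10^4, ε/D = 1.65×10^-5, f = 0.01798, h_1 = f(L/D)V²/2g = 104.5 m
Pipe 2: V = 0.04655 m/s, Re = 1.41×10^4, ε/D = 1.21×10^-4, f = 0.02850, h_2 = f(L/D)V²/2g = 0.005966 m
Series → Q common, losses add: H = Σh = 104.5 m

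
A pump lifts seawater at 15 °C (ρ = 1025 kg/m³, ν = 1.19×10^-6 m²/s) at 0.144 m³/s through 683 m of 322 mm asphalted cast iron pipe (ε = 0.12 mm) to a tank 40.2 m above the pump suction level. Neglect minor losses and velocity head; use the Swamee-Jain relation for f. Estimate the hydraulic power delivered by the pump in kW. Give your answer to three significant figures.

V = 4Q/(πD²) = 1.768 m/s; Re = 4.78×10^5; ε/D = 3.73×10^-4; f = 0.01697
h_f = f(L/D)V²/2g = 5.736 m
Total head H = z + h_f = 40.2 + 5.736 = 45.94 m
P_hyd = ρgQH = 1025·9.81·0.144·45.94 = 66.51 kW

P_hyd ≈ 66.5 kW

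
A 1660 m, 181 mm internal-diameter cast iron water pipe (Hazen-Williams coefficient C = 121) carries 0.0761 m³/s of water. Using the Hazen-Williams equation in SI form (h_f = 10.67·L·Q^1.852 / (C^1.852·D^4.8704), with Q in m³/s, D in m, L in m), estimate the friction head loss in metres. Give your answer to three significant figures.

h_f = 10.67·1660·0.0761^1.852 / (121^1.852·0.181^4.8704) = 86.04 m

h_f ≈ 86.0 m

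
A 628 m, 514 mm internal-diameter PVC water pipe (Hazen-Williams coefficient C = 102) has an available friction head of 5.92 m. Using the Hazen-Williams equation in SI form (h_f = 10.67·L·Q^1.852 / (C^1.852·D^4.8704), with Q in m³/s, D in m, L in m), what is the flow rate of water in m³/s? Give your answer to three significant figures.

Q ≈ 0.398 m³/s

Rearranging: Q = [h_f·C^1.852·D^4.8704 / (10.67·L)]^(1/1.852)
Q = [5.92·102^1.852·0.514^4.8704 / (10.67·628)]^0.540 = 0.3977 m³/s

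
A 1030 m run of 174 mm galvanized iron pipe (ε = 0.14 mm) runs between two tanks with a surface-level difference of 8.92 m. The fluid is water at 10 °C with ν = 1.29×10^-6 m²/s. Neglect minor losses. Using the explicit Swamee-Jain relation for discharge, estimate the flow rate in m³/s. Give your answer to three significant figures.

Q ≈ 0.0285 m³/s

Swamee-Jain (Type II): Q = -0.965·√(gD⁵h_f/L)·ln[ε/(3.7D) + √(3.17ν²L/(gD³h_f))]
√(gD⁵h_f/L) = √(9.81·0.174⁵·8.92/1030) = 0.003681
ε/(3.7D) = 2.17×10^-4; √(3.17ν²L/(gD³h_f)) = 1.09×10^-4
Q = -0.965·0.003681·ln(3.260×10^-4) = 0.02852 m³/s
Check: V = 1.20 m/s, Re = 1.62×10^5, f = 0.02071, h_f = 8.99 m ≈ 8.92 m ✓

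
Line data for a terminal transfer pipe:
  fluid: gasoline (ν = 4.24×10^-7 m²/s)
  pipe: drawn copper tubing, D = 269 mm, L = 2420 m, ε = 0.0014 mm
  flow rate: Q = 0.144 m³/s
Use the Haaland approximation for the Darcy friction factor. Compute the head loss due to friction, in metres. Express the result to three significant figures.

h_f ≈ 31.9 m

V = 4Q/(πD²) = 4·0.144/(π·0.269²) = 2.534 m/s
Re = VD/ν = 2.534·0.269/4.24×10^-7 = 1.61×10^6 → turbulent
ε/D = 0.0014/269 = 5.20×10^-6
Haaland: f = 0.01084
h_f = f(L/D)V²/(2g) = 0.01084·(2420/0.269)·2.534²/(2·9.81) = 31.91 m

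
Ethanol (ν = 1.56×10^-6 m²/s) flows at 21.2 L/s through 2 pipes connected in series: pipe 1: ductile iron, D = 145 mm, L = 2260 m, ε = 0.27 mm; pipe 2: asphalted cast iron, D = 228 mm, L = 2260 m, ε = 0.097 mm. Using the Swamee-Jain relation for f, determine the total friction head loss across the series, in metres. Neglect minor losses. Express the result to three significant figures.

H ≈ 35.2 m

Pipe 1: V = 1.284 m/s, Re = 1.19×10^5, ε/D = 0.00186, f = 0.02470, h_1 = f(L/D)V²/2g = 32.34 m
Pipe 2: V = 0.5192 m/s, Re = 7.59×10^4, ε/D = 4.25×10^-4, f = 0.02090, h_2 = f(L/D)V²/2g = 2.846 m
Series → Q common, losses add: H = Σh = 35.18 m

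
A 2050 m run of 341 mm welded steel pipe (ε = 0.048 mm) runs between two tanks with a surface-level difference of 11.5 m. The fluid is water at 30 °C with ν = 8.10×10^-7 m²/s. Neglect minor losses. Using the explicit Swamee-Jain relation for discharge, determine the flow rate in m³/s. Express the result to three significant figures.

Swamee-Jain (Type II): Q = -0.965·√(gD⁵h_f/L)·ln[ε/(3.7D) + √(3.17ν²L/(gD³h_f))]
√(gD⁵h_f/L) = √(9.81·0.341⁵·11.5/2050) = 0.01593
ε/(3.7D) = 3.80×10^-5; √(3.17ν²L/(gD³h_f)) = 3.09×10^-5
Q = -0.965·0.01593·ln(6.892×10^-5) = 0.1473 m³/s
Check: V = 1.61 m/s, Re = 6.79×10^5, f = 0.01450, h_f = 11.6 m ≈ 11.5 m ✓

Q ≈ 0.147 m³/s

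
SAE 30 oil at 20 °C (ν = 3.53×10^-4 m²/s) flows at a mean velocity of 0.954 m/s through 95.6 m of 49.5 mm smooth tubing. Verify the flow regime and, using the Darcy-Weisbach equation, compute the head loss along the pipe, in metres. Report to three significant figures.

Re = VD/ν = 0.954·0.04950/3.53×10^-4 = 134 → laminar (Re < 2300)
f = 64/Re = 0.4784
h_f = f(L/D)V²/(2g) = 0.4784·(95.6/0.04950)·0.954²/(2·9.81) = 42.86 m

h_f ≈ 42.9 m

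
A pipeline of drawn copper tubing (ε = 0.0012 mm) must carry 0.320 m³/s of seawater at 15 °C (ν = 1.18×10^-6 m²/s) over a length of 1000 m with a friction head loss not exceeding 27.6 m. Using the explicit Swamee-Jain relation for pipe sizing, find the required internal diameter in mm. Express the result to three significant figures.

Swamee-Jain (Type III): D = 0.66·[ε^1.25·(LQ²/(gh_f))^4.75 + ν·Q^9.4·(L/(gh_f))^5.2]^0.04
LQ²/(gh_f) = 0.3782; L/(gh_f) = 3.693
Term 1 = ε^1.25·(…)^4.75 = 3.92×10^-10; Term 2 = ν·Q^9.4·(…)^5.2 = 2.35×10^-8
D = 0.66·(3.92×10^-10 + 2.35×10^-8)^0.04 = 0.3271 m = 327 mm
Check: V = 3.81 m/s, Re = 1.06×10^6, f = 0.01160, h_f = 26.2 m ≈ 27.6 m ✓

D ≈ 327 mm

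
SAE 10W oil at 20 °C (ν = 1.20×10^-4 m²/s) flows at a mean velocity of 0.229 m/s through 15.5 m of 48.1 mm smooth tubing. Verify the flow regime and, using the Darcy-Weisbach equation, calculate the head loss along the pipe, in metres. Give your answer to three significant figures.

h_f ≈ 0.601 m

Re = VD/ν = 0.229·0.04810/1.20×10^-4 = 91.8 → laminar (Re < 2300)
f = 64/Re = 0.6972
h_f = f(L/D)V²/(2g) = 0.6972·(15.5/0.04810)·0.229²/(2·9.81) = 0.6005 m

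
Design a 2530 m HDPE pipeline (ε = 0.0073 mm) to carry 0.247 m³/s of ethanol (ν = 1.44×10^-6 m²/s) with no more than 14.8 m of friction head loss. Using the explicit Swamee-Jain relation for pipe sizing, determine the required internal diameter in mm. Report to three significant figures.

Swamee-Jain (Type III): D = 0.66·[ε^1.25·(LQ²/(gh_f))^4.75 + ν·Q^9.4·(L/(gh_f))^5.2]^0.04
LQ²/(gh_f) = 1.063; L/(gh_f) = 17.43
Term 1 = ε^1.25·(…)^4.75 = 5.07×10^-7; Term 2 = ν·Q^9.4·(…)^5.2 = 8.01×10^-6
D = 0.66·(5.07×10^-7 + 8.01×10^-6)^0.04 = 0.4138 m = 414 mm
Check: V = 1.84 m/s, Re = 5.28×10^5, f = 0.01325, h_f = 13.9 m ≈ 14.8 m ✓

D ≈ 414 mm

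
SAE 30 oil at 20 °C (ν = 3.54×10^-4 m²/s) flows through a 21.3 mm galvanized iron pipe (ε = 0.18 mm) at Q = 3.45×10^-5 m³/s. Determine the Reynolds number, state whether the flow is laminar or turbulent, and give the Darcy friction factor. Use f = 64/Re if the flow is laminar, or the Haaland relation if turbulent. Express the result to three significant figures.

Re ≈ 5.83; laminar; f = 64/Re ≈ 11.0

V = 4Q/(πD²) = 0.09682 m/s
Re = VD/ν = 0.09682·0.0213/3.54×10^-4 = 5.83
Re < 2300 → laminar → f = 64/Re = 10.99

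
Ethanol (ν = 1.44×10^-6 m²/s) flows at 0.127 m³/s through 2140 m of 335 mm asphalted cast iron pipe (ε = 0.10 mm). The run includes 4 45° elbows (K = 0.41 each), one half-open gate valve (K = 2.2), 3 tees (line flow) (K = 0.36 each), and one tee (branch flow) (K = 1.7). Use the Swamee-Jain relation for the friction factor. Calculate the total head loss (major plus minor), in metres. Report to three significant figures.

V = 4Q/(πD²) = 1.441 m/s; V²/2g = 0.1058 m
Re = 3.35×10^5, ε/D = 2.99×10^-4 → f = 0.01688 (Swamee-Jain)
Major: h_f = f(L/D)·V²/2g = 0.01688·6388·0.1058 = 11.41 m
Minor: ΣK = 6.62; h_m = ΣK·V²/2g = 0.7005 m
Total H_L = 11.41 + 0.7005 = 12.11 m

H_L ≈ 12.1 m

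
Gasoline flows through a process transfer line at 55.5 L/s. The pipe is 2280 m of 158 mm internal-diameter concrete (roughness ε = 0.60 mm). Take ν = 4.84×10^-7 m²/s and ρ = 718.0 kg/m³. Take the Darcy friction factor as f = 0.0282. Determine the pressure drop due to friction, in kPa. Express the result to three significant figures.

V = 4Q/(πD²) = 4·0.0555/(π·0.158²) = 2.831 m/s
h_f = f(L/D)V²/(2g) = 0.02820·(2280/0.158)·2.831²/(2·9.81) = 166.2 m
Δp = ρg·h_f = 718.0·9.81·166.2 = 1171 kPa

Δp ≈ 1170 kPa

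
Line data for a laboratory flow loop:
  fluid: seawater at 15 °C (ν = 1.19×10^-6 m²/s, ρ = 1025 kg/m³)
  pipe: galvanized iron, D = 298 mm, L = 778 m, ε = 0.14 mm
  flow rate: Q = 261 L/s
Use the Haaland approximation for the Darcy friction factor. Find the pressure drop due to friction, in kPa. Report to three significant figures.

Δp ≈ 318 kPa

V = 4Q/(πD²) = 4·0.261/(π·0.298²) = 3.742 m/s
Re = VD/ν = 3.742·0.298/1.19×10^-6 = 9.37×10^5 → turbulent
ε/D = 0.14/298 = 4.70×10^-4
Haaland: f = 0.01699
h_f = f(L/D)V²/(2g) = 0.01699·(778/0.298)·3.742²/(2·9.81) = 31.66 m
Δp = ρg·h_f = 1025·9.81·31.66 = 318.3 kPa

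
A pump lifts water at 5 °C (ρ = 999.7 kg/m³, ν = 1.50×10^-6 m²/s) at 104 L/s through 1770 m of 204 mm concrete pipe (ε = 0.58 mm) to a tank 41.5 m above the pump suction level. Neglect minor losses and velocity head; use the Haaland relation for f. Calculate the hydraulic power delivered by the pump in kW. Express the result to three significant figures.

V = 4Q/(πD²) = 3.182 m/s; Re = 4.33×10^5; ε/D = 0.00284; f = 0.02612
h_f = f(L/D)V²/2g = 116.9 m
Total head H = z + h_f = 41.5 + 116.9 = 158.4 m
P_hyd = ρgQH = 999.7·9.81·0.104·158.4 = 161.6 kW

P_hyd ≈ 162 kW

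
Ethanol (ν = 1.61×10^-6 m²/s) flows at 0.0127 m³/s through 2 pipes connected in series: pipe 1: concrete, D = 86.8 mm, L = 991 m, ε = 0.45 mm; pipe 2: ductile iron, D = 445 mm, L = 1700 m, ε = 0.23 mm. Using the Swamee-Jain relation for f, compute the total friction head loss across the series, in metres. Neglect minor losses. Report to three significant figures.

H ≈ 85.1 m

Pipe 1: V = 2.146 m/s, Re = 1.16×10^5, ε/D = 0.00518, f = 0.03173, h_1 = f(L/D)V²/2g = 85.06 m
Pipe 2: V = 0.08166 m/s, Re = 2.26×10^4, ε/D = 5.17×10^-4, f = 0.02636, h_2 = f(L/D)V²/2g = 0.03423 m
Series → Q common, losses add: H = Σh = 85.09 m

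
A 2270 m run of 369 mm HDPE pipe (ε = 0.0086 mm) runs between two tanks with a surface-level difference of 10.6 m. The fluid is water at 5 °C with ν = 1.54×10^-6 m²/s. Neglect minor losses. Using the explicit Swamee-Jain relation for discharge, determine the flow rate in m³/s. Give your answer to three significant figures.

Swamee-Jain (Type II): Q = -0.965·√(gD⁵h_f/L)·ln[ε/(3.7D) + √(3.17ν²L/(gD³h_f))]
√(gD⁵h_f/L) = √(9.81·0.369⁵·10.6/2270) = 0.01770
ε/(3.7D) = 6.30×10^-6; √(3.17ν²L/(gD³h_f)) = 5.72×10^-5
Q = -0.965·0.01770·ln(6.345×10^-5) = 0.1651 m³/s
Check: V = 1.54 m/s, Re = 3.70×10^5, f = 0.01413, h_f = 10.6 m ≈ 10.6 m ✓

Q ≈ 0.165 m³/s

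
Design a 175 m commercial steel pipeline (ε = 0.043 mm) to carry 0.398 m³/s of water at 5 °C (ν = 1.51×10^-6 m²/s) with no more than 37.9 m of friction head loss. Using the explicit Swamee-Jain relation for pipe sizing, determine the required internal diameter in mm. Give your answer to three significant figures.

D ≈ 247 mm

Swamee-Jain (Type III): D = 0.66·[ε^1.25·(LQ²/(gh_f))^4.75 + ν·Q^9.4·(L/(gh_f))^5.2]^0.04
LQ²/(gh_f) = 0.07456; L/(gh_f) = 0.4707
Term 1 = ε^1.25·(…)^4.75 = 1.54×10^-11; Term 2 = ν·Q^9.4·(…)^5.2 = 5.20×10^-12
D = 0.66·(1.54×10^-11 + 5.20×10^-12)^0.04 = 0.2466 m = 247 mm
Check: V = 8.33 m/s, Re = 1.36×10^6, f = 0.01423, h_f = 35.7 m ≈ 37.9 m ✓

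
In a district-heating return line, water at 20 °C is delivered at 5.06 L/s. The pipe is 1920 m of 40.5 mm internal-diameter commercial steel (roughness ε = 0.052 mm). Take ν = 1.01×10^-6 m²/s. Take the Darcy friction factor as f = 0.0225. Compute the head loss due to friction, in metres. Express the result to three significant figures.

h_f ≈ 839 m

V = 4Q/(πD²) = 4·0.00506/(π·0.0405²) = 3.928 m/s
h_f = f(L/D)V²/(2g) = 0.02250·(1920/0.0405)·3.928²/(2·9.81) = 838.7 m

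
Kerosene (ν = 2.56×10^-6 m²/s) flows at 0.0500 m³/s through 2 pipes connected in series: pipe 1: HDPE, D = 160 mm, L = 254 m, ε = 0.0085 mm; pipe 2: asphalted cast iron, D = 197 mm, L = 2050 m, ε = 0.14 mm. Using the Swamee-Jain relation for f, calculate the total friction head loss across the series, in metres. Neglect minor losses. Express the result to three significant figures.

H ≈ 38.0 m

Pipe 1: V = 2.487 m/s, Re = 1.55×10^5, ε/D = 5.31×10^-5, f = 0.01673, h_1 = f(L/D)V²/2g = 8.373 m
Pipe 2: V = 1.640 m/s, Re = 1.26×10^5, ε/D = 7.11×10^-4, f = 0.02077, h_2 = f(L/D)V²/2g = 29.64 m
Series → Q common, losses add: H = Σh = 38.01 m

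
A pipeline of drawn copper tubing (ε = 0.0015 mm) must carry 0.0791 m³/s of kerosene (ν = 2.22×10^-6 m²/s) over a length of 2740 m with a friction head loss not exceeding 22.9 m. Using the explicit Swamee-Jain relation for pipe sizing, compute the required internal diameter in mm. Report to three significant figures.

Swamee-Jain (Type III): D = 0.66·[ε^1.25·(LQ²/(gh_f))^4.75 + ν·Q^9.4·(L/(gh_f))^5.2]^0.04
LQ²/(gh_f) = 0.07631; L/(gh_f) = 12.20
Term 1 = ε^1.25·(…)^4.75 = 2.58×10^-13; Term 2 = ν·Q^9.4·(…)^5.2 = 4.34×10^-11
D = 0.66·(2.58×10^-13 + 4.34×10^-11)^0.04 = 0.2542 m = 254 mm
Check: V = 1.56 m/s, Re = 1.78×10^5, f = 0.01593, h_f = 21.3 m ≈ 22.9 m ✓

D ≈ 254 mm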